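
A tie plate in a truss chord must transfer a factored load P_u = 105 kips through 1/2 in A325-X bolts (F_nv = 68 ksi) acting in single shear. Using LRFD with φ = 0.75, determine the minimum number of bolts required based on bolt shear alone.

A_b = π·0.5²/4 = 0.1963 in².
Per-bolt design strength φR_n = 0.75 × 68 × 0.1963 × 1 = 10.01 kips.
n ≥ 105 / 10.01 = 10.49 → use 11 bolts.

11 bolts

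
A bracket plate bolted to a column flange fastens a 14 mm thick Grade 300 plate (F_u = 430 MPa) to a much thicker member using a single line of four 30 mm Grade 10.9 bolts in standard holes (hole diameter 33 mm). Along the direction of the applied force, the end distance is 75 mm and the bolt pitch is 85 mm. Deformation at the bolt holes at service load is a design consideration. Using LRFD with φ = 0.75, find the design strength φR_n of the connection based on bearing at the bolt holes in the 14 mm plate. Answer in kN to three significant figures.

1160 kN

Per bolt r_n = 1.2 l_c t F_u ≤ 2.4 d t F_u; upper limit = 2.4 × 30 × 14 × 430 / 1000 = 433.4 kN.
Edge bolt: l_c = 75 − 33/2 = 58.5 mm → 1.2 × 58.5 × 14 × 430 / 1000 = 422.6 → r_n = 422.6 kN.
Interior bolts: l_c = 85 − 33 = 52 mm → 1.2 × 52 × 14 × 430 / 1000 = 375.6 → r_n = 375.6 kN.
R_n = 1 × 422.6 + 3 × 375.6 = 1550 kN.
Design strength φR_n = 0.75 × 1550 = 1160 kN.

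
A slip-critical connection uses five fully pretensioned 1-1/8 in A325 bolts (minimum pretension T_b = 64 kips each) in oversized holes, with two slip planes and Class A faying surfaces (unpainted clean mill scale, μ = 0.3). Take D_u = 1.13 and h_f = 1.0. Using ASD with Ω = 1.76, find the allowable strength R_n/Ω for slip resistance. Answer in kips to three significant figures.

123 kips

R_n = μ · D_u · h_f · T_b · n_s · n_b = 0.3 × 1.13 × 1.0 × 64 × 2 × 5 = 217 kips.
Allowable strength R_n/Ω = 217 / 1.76 = 123 kips.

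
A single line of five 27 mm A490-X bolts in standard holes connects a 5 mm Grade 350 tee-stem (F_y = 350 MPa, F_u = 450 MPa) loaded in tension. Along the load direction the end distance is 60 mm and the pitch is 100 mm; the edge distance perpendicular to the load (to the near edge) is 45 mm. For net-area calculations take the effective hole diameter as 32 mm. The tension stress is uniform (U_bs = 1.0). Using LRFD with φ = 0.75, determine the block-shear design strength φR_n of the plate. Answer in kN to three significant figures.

Shear plane L_v = 60 + 4·100 = 460 mm; A_gv = 460 × 5 = 2300 mm².
A_nv = (460 − 4.5·32) × 5 = 1580 mm².
A_nt = (45 − 0.5·32) × 5 = 145 mm².
0.6 F_u A_nv = 426.6 kN; 0.6 F_y A_gv = 483 kN → shear rupture governs the shear term.
R_n = 426.6 + 1.0 × 450 × 145 / 1000 = 491.9 kN.
Design strength φR_n = 0.75 × 491.9 = 369 kN.

369 kN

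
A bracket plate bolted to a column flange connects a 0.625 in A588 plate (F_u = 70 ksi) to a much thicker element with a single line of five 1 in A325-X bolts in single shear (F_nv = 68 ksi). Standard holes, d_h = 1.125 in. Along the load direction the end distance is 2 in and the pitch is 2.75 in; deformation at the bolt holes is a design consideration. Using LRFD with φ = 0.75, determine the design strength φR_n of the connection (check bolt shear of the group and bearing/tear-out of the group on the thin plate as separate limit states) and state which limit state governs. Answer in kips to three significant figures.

Bolt shear: A_b = π·1²/4 = 0.7854 in²; R_n = 68 × 0.7854 × 5 × 1 = 267 kips → 0.75 × 267 = 200 kips.
Bearing (1.2 l_c t F_u ≤ 2.4 d t F_u): upper limit = 2.4·1·0.625·70 = 105 kips.
  Edge l_c = 2 − 1.125/2 = 1.438 → r_n = 75.47 kips; interior l_c = 2.75 − 1.125 = 1.625 → r_n = 85.31 kips.
  R_n,bearing = 1·75.47 + 4·85.31 = 416.7 kips → 0.75 × 416.7 = 313 kips.
Bolt shear governs: 200 kips.

200 kips (bolt shear governs)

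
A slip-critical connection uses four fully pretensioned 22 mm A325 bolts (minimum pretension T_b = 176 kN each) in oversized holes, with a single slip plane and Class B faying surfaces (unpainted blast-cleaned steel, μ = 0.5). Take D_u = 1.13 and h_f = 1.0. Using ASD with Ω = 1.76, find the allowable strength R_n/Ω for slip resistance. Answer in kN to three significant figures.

226 kN

R_n = μ · D_u · h_f · T_b · n_s · n_b = 0.5 × 1.13 × 1.0 × 176 × 1 × 4 = 397.8 kN.
Allowable strength R_n/Ω = 397.8 / 1.76 = 226 kN.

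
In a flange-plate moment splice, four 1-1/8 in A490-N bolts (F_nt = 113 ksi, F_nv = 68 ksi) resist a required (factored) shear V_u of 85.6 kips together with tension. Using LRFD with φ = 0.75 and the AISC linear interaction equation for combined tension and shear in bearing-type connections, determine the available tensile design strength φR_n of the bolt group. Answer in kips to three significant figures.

A_b = π·1.125²/4 = 0.994 in²; f_rv = 85.6 / (4 × 0.994) = 21.53 ksi.
F'_nt = 1.3 F_nt − (F_nt / φF_nv) f_rv = 1.3·113 − (113/(0.75·68))·21.53 = 99.2 ksi, capped at F_nt → F'_nt = 99.2 ksi.
R_n = F'_nt · A_b · n = 99.2 × 0.994 × 4 = 394.4 kips.
Design strength φR_n = 0.75 × 394.4 = 296 kips.

296 kips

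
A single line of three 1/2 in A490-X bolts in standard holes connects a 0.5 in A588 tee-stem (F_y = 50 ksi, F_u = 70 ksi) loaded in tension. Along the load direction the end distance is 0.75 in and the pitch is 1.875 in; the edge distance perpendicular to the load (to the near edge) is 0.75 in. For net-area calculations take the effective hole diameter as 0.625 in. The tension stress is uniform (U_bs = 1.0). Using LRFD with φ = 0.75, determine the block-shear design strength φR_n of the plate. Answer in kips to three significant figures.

Shear plane L_v = 0.75 + 2·1.875 = 4.5 in; A_gv = 4.5 × 0.5 = 2.25 in².
A_nv = (4.5 − 2.5·0.625) × 0.5 = 1.469 in².
A_nt = (0.75 − 0.5·0.625) × 0.5 = 0.2188 in².
0.6 F_u A_nv = 61.69 kips; 0.6 F_y A_gv = 67.5 kips → shear rupture governs the shear term.
R_n = 61.69 + 1.0 × 70 × 0.2188 = 77 kips.
Design strength φR_n = 0.75 × 77 = 57.8 kips.

57.8 kips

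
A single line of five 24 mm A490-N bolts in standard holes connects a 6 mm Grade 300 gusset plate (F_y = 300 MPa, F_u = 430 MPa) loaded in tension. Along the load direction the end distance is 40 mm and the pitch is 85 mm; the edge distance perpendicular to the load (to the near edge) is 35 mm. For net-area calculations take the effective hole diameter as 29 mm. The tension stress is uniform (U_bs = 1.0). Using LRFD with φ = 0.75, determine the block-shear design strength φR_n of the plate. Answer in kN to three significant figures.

Shear plane L_v = 40 + 4·85 = 380 mm; A_gv = 380 × 6 = 2280 mm².
A_nv = (380 − 4.5·29) × 6 = 1497 mm².
A_nt = (35 − 0.5·29) × 6 = 123 mm².
0.6 F_u A_nv = 386.2 kN; 0.6 F_y A_gv = 410.4 kN → shear rupture governs the shear term.
R_n = 386.2 + 1.0 × 430 × 123 / 1000 = 439.1 kN.
Design strength φR_n = 0.75 × 439.1 = 329 kN.

329 kN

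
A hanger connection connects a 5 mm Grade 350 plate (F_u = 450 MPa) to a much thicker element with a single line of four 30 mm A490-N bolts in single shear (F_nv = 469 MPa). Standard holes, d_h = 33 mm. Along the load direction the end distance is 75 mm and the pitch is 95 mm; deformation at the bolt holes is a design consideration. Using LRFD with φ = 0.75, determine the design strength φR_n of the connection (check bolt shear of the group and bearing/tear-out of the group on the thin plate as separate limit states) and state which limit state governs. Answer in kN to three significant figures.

483 kN (bearing governs)

Bolt shear: A_b = π·30²/4 = 706.9 mm²; R_n = 469 × 706.9 × 4 × 1 / 1000 = 1326 kN → 0.75 × 1326 = 995 kN.
Bearing (1.2 l_c t F_u ≤ 2.4 d t F_u): upper limit = 2.4·30·5·450 / 1000 = 162 kN.
  Edge l_c = 75 − 33/2 = 58.5 → r_n = 158 kN; interior l_c = 95 − 33 = 62 → r_n = 162 kN.
  R_n,bearing = 1·158 + 3·162 = 644 kN → 0.75 × 644 = 483 kN.
Bearing governs: 483 kN.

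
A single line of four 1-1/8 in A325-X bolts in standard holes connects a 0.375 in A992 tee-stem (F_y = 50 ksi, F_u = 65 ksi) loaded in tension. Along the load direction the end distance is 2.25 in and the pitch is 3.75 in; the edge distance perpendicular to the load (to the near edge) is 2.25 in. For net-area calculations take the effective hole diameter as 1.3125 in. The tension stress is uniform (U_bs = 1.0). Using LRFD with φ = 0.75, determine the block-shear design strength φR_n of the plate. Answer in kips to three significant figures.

Shear plane L_v = 2.25 + 3·3.75 = 13.5 in; A_gv = 13.5 × 0.375 = 5.062 in².
A_nv = (13.5 − 3.5·1.3125) × 0.375 = 3.34 in².
A_nt = (2.25 − 0.5·1.3125) × 0.375 = 0.5977 in².
0.6 F_u A_nv = 130.3 kips; 0.6 F_y A_gv = 151.9 kips → shear rupture governs the shear term.
R_n = 130.3 + 1.0 × 65 × 0.5977 = 169.1 kips.
Design strength φR_n = 0.75 × 169.1 = 127 kips.

127 kips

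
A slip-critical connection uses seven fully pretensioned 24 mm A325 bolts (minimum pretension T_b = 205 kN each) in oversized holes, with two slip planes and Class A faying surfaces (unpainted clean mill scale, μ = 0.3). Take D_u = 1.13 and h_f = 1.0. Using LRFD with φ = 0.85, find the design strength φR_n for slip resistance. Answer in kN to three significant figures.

R_n = μ · D_u · h_f · T_b · n_s · n_b = 0.3 × 1.13 × 1.0 × 205 × 2 × 7 = 972.9 kN.
Design strength φR_n = 0.85 × 972.9 = 827 kN.

827 kN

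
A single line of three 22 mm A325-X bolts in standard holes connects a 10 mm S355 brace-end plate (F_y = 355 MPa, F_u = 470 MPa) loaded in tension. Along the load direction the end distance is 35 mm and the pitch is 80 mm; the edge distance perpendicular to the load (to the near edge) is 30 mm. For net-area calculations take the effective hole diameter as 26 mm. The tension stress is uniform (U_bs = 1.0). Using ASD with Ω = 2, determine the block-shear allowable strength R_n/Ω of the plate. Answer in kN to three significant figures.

223 kN

Shear plane L_v = 35 + 2·80 = 195 mm; A_gv = 195 × 10 = 1950 mm².
A_nv = (195 − 2.5·26) × 10 = 1300 mm².
A_nt = (30 − 0.5·26) × 10 = 170 mm².
0.6 F_u A_nv = 366.6 kN; 0.6 F_y A_gv = 415.4 kN → shear rupture governs the shear term.
R_n = 366.6 + 1.0 × 470 × 170 / 1000 = 446.5 kN.
Allowable strength R_n/Ω = 446.5 / 2 = 223 kN.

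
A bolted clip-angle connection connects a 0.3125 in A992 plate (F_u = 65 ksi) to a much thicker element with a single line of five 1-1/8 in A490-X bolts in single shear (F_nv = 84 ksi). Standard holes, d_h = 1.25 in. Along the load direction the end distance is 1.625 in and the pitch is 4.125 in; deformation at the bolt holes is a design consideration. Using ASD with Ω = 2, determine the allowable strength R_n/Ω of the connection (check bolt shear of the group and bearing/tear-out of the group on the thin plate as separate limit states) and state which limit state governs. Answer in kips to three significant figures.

Bolt shear: A_b = π·1.125²/4 = 0.994 in²; R_n = 84 × 0.994 × 5 × 1 = 417.5 kips → 417.5 / 2 = 209 kips.
Bearing (1.2 l_c t F_u ≤ 2.4 d t F_u): upper limit = 2.4·1.125·0.3125·65 = 54.84 kips.
  Edge l_c = 1.625 − 1.25/2 = 1 → r_n = 24.38 kips; interior l_c = 4.125 − 1.25 = 2.875 → r_n = 54.84 kips.
  R_n,bearing = 1·24.38 + 4·54.84 = 243.7 kips → 243.7 / 2 = 122 kips.
Bearing governs: 122 kips.

122 kips (bearing governs)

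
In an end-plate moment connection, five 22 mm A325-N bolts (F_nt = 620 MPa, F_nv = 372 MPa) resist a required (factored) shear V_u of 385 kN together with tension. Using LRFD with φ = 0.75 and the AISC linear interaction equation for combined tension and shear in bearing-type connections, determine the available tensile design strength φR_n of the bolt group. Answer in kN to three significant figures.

A_b = π·22²/4 = 380.1 mm²; f_rv = 385 × 1000 / (5 × 380.1) = 202.6 MPa.
F'_nt = 1.3 F_nt − (F_nt / φF_nv) f_rv = 1.3·620 − (620/(0.75·372))·202.6 = 355.9 MPa, capped at F_nt → F'_nt = 355.9 MPa.
R_n = F'_nt · A_b · n = 355.9 × 380.1 × 5 / 1000 = 676.4 kN.
Design strength φR_n = 0.75 × 676.4 = 507 kN.

507 kN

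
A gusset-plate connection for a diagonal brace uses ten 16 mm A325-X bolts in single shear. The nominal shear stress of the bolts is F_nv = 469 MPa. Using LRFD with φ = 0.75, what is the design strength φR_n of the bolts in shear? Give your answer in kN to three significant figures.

707 kN

A_b = π × 16² / 4 = 201.1 mm².
R_n = F_nv · A_b · n · n_s = 469 × 201.1 × 10 × 1 / 1000 = 943 kN.
Design strength φR_n = 0.75 × 943 = 707 kN.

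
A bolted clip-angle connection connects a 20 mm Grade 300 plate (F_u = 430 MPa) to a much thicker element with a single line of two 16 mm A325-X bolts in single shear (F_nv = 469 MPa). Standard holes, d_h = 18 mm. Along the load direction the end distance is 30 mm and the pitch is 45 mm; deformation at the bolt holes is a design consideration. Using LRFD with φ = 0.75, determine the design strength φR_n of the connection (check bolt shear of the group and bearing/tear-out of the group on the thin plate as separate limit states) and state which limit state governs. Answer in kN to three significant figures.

141 kN (bolt shear governs)

Bolt shear: A_b = π·16²/4 = 201.1 mm²; R_n = 469 × 201.1 × 2 × 1 / 1000 = 188.6 kN → 0.75 × 188.6 = 141 kN.
Bearing (1.2 l_c t F_u ≤ 2.4 d t F_u): upper limit = 2.4·16·20·430 / 1000 = 330.2 kN.
  Edge l_c = 30 − 18/2 = 21 → r_n = 216.7 kN; interior l_c = 45 − 18 = 27 → r_n = 278.6 kN.
  R_n,bearing = 1·216.7 + 1·278.6 = 495.4 kN → 0.75 × 495.4 = 372 kN.
Bolt shear governs: 141 kN.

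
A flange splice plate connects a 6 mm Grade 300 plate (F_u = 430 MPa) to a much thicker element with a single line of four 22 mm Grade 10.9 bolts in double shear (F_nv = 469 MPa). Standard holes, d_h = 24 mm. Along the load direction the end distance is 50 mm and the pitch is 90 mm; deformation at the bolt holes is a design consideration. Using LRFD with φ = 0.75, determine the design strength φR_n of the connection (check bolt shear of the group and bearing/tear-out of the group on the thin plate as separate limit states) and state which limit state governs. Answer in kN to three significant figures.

Bolt shear: A_b = π·22²/4 = 380.1 mm²; R_n = 469 × 380.1 × 4 × 2 / 1000 = 1426 kN → 0.75 × 1426 = 1070 kN.
Bearing (1.2 l_c t F_u ≤ 2.4 d t F_u): upper limit = 2.4·22·6·430 / 1000 = 136.2 kN.
  Edge l_c = 50 − 24/2 = 38 → r_n = 117.6 kN; interior l_c = 90 − 24 = 66 → r_n = 136.2 kN.
  R_n,bearing = 1·117.6 + 3·136.2 = 526.3 kN → 0.75 × 526.3 = 395 kN.
Bearing governs: 395 kN.

395 kN (bearing governs)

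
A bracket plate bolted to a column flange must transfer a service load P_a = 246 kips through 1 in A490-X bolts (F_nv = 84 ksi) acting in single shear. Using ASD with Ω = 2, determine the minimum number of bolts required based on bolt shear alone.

8 bolts

A_b = π·1²/4 = 0.7854 in².
Per-bolt allowable strength R_n/Ω = 84 × 0.7854 × 1 / 2 = 32.99 kips.
n ≥ 246 / 32.99 = 7.458 → use 8 bolts.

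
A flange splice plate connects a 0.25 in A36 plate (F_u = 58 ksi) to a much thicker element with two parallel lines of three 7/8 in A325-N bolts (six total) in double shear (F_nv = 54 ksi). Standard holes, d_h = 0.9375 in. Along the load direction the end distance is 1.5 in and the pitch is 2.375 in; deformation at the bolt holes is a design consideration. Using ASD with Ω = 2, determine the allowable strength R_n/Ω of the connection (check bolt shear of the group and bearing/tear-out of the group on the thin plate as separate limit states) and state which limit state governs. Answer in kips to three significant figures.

68 kips (bearing governs)

Bolt shear: A_b = π·0.875²/4 = 0.6013 in²; R_n = 54 × 0.6013 × 6 × 2 = 389.7 kips → 389.7 / 2 = 195 kips.
Bearing (1.2 l_c t F_u ≤ 2.4 d t F_u): upper limit = 2.4·0.875·0.25·58 = 30.45 kips.
  Edge l_c = 1.5 − 0.9375/2 = 1.031 → r_n = 17.94 kips; interior l_c = 2.375 − 0.9375 = 1.438 → r_n = 25.01 kips.
  R_n,bearing = 2·17.94 + 4·25.01 = 135.9 kips → 135.9 / 2 = 68 kips.
Bearing governs: 68 kips.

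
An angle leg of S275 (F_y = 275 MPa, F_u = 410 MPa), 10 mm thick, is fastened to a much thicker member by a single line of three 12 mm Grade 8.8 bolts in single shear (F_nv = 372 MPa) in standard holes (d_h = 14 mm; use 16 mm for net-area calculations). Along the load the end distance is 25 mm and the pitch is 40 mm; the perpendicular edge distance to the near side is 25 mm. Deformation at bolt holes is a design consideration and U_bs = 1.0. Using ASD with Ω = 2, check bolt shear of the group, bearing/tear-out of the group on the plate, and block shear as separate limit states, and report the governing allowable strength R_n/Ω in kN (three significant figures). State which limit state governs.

63.1 kN (bolt shear governs)

Bolt shear: A_b = π·12²/4 = 113.1 mm²; R_n = 372 × 113.1 × 3 × 1 / 1000 = 126.2 kN → 126.2 / 2 = 63.1 kN.
Bearing: edge l_c = 18, r_n = 88.56 kN; interior l_c = 26, r_n = 118.1 kN; R_n = 88.56 + 2·118.1 = 324.7 kN → 162 kN.
Block shear: A_gv = 1050, A_nv = 650, A_nt = 170 mm²; R_n = min(0.6F_uA_nv, 0.6F_yA_gv) + U_bs·F_u·A_nt = 229.6 kN → 115 kN.
Bolt shear governs: 63.1 kN.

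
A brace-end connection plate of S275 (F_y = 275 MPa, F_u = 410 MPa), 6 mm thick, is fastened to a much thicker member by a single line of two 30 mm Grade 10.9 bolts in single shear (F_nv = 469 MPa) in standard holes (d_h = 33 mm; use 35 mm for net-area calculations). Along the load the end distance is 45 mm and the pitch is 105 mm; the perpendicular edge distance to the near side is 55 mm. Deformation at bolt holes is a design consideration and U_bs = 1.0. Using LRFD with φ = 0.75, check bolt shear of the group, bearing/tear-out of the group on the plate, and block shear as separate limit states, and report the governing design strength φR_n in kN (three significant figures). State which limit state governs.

177 kN (block shear governs)

Bolt shear: A_b = π·30²/4 = 706.9 mm²; R_n = 469 × 706.9 × 2 × 1 / 1000 = 663 kN → 0.75 × 663 = 497 kN.
Bearing: edge l_c = 28.5, r_n = 84.13 kN; interior l_c = 72, r_n = 177.1 kN; R_n = 84.13 + 1·177.1 = 261.3 kN → 196 kN.
Block shear: A_gv = 900, A_nv = 585, A_nt = 225 mm²; R_n = min(0.6F_uA_nv, 0.6F_yA_gv) + U_bs·F_u·A_nt = 236.2 kN → 177 kN.
Block shear governs: 177 kN.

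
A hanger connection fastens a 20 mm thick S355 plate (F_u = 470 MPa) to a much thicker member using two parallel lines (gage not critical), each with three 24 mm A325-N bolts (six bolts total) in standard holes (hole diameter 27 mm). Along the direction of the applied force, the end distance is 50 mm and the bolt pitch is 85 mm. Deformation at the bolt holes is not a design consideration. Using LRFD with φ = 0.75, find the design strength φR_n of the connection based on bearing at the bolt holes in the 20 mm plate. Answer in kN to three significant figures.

2800 kN

Per bolt r_n = 1.5 l_c t F_u ≤ 3.0 d t F_u; upper limit = 3.0 × 24 × 20 × 470 / 1000 = 676.8 kN.
Edge bolt: l_c = 50 − 27/2 = 36.5 mm → 1.5 × 36.5 × 20 × 470 / 1000 = 514.6 → r_n = 514.6 kN.
Interior bolts: l_c = 85 − 27 = 58 mm → 1.5 × 58 × 20 × 470 / 1000 = 817.8 → r_n = 676.8 kN.
R_n = 2 × 514.6 + 4 × 676.8 = 3736 kN.
Design strength φR_n = 0.75 × 3736 = 2800 kN.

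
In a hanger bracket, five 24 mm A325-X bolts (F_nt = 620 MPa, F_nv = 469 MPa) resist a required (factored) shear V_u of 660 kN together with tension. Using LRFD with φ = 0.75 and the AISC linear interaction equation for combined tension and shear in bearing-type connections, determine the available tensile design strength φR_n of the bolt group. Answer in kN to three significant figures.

495 kN

A_b = π·24²/4 = 452.4 mm²; f_rv = 660 × 1000 / (5 × 452.4) = 291.8 MPa.
F'_nt = 1.3 F_nt − (F_nt / φF_nv) f_rv = 1.3·620 − (620/(0.75·469))·291.8 = 291.7 MPa, capped at F_nt → F'_nt = 291.7 MPa.
R_n = F'_nt · A_b · n = 291.7 × 452.4 × 5 / 1000 = 659.8 kN.
Design strength φR_n = 0.75 × 659.8 = 495 kN.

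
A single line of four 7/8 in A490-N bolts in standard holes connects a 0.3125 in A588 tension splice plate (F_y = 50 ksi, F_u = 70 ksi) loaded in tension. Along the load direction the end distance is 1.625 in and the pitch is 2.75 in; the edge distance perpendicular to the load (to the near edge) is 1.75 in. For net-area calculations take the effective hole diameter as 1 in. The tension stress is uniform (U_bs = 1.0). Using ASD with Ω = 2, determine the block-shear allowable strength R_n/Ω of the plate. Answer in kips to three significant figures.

55.5 kips

Shear plane L_v = 1.625 + 3·2.75 = 9.875 in; A_gv = 9.875 × 0.3125 = 3.086 in².
A_nv = (9.875 − 3.5·1) × 0.3125 = 1.992 in².
A_nt = (1.75 − 0.5·1) × 0.3125 = 0.3906 in².
0.6 F_u A_nv = 83.67 kips; 0.6 F_y A_gv = 92.58 kips → shear rupture governs the shear term.
R_n = 83.67 + 1.0 × 70 × 0.3906 = 111 kips.
Allowable strength R_n/Ω = 111 / 2 = 55.5 kips.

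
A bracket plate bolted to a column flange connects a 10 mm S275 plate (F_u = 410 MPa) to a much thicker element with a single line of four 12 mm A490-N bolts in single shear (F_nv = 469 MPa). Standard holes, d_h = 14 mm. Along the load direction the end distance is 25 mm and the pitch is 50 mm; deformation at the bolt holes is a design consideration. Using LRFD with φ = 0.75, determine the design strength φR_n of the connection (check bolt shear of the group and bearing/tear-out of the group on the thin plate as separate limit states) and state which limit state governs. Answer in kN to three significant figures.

Bolt shear: A_b = π·12²/4 = 113.1 mm²; R_n = 469 × 113.1 × 4 × 1 / 1000 = 212.2 kN → 0.75 × 212.2 = 159 kN.
Bearing (1.2 l_c t F_u ≤ 2.4 d t F_u): upper limit = 2.4·12·10·410 / 1000 = 118.1 kN.
  Edge l_c = 25 − 14/2 = 18 → r_n = 88.56 kN; interior l_c = 50 − 14 = 36 → r_n = 118.1 kN.
  R_n,bearing = 1·88.56 + 3·118.1 = 442.8 kN → 0.75 × 442.8 = 332 kN.
Bolt shear governs: 159 kN.

159 kN (bolt shear governs)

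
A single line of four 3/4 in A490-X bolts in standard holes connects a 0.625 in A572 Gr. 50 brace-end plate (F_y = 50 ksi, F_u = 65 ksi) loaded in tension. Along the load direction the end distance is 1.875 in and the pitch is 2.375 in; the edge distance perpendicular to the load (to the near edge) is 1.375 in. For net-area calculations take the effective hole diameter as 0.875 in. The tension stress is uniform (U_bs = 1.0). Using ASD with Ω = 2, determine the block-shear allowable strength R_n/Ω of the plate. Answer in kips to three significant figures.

Shear plane L_v = 1.875 + 3·2.375 = 9 in; A_gv = 9 × 0.625 = 5.625 in².
A_nv = (9 − 3.5·0.875) × 0.625 = 3.711 in².
A_nt = (1.375 − 0.5·0.875) × 0.625 = 0.5859 in².
0.6 F_u A_nv = 144.7 kips; 0.6 F_y A_gv = 168.8 kips → shear rupture governs the shear term.
R_n = 144.7 + 1.0 × 65 × 0.5859 = 182.8 kips.
Allowable strength R_n/Ω = 182.8 / 2 = 91.4 kips.

91.4 kips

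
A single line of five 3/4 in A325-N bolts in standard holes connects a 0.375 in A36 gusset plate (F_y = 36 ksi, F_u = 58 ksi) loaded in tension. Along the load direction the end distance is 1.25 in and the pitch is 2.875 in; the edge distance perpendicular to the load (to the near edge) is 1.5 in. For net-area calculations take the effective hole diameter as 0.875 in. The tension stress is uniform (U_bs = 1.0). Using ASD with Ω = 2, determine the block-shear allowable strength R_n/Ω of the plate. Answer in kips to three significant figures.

Shear plane L_v = 1.25 + 4·2.875 = 12.75 in; A_gv = 12.75 × 0.375 = 4.781 in².
A_nv = (12.75 − 4.5·0.875) × 0.375 = 3.305 in².
A_nt = (1.5 − 0.5·0.875) × 0.375 = 0.3984 in².
0.6 F_u A_nv = 115 kips; 0.6 F_y A_gv = 103.3 kips → shear yielding governs the shear term.
R_n = 103.3 + 1.0 × 58 × 0.3984 = 126.4 kips.
Allowable strength R_n/Ω = 126.4 / 2 = 63.2 kips.

63.2 kips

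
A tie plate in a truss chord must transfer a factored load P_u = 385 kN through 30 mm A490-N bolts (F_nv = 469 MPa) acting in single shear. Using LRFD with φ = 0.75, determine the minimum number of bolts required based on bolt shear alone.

A_b = π·30²/4 = 706.9 mm².
Per-bolt design strength φR_n = 0.75 × 469 × 706.9 × 1 / 1000 = 248.6 kN.
n ≥ 385 / 248.6 = 1.548 → use 2 bolts.

2 bolts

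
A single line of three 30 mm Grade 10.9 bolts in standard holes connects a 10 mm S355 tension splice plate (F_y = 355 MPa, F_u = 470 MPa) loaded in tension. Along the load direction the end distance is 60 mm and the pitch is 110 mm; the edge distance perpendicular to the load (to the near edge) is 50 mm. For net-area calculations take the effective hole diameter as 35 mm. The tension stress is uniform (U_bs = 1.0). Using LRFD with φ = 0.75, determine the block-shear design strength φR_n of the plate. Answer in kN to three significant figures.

Shear plane L_v = 60 + 2·110 = 280 mm; A_gv = 280 × 10 = 2800 mm².
A_nv = (280 − 2.5·35) × 10 = 1925 mm².
A_nt = (50 − 0.5·35) × 10 = 325 mm².
0.6 F_u A_nv = 542.9 kN; 0.6 F_y A_gv = 596.4 kN → shear rupture governs the shear term.
R_n = 542.9 + 1.0 × 470 × 325 / 1000 = 695.6 kN.
Design strength φR_n = 0.75 × 695.6 = 522 kN.

522 kN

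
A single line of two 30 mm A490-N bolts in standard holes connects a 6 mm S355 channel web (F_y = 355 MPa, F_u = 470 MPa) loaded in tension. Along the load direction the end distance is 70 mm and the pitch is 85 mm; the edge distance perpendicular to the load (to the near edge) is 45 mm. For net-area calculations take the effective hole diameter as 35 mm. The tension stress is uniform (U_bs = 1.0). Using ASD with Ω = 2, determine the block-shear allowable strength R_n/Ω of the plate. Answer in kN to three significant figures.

Shear plane L_v = 70 + 1·85 = 155 mm; A_gv = 155 × 6 = 930 mm².
A_nv = (155 − 1.5·35) × 6 = 615 mm².
A_nt = (45 − 0.5·35) × 6 = 165 mm².
0.6 F_u A_nv = 173.4 kN; 0.6 F_y A_gv = 198.1 kN → shear rupture governs the shear term.
R_n = 173.4 + 1.0 × 470 × 165 / 1000 = 251 kN.
Allowable strength R_n/Ω = 251 / 2 = 125 kN.

125 kN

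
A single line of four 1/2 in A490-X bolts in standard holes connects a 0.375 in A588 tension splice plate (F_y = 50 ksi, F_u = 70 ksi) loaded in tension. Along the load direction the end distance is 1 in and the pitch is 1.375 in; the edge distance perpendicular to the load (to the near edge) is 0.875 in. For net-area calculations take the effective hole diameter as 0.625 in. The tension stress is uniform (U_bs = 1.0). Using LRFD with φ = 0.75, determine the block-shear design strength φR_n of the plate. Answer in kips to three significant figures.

Shear plane L_v = 1 + 3·1.375 = 5.125 in; A_gv = 5.125 × 0.375 = 1.922 in².
A_nv = (5.125 − 3.5·0.625) × 0.375 = 1.102 in².
A_nt = (0.875 − 0.5·0.625) × 0.375 = 0.2109 in².
0.6 F_u A_nv = 46.27 kips; 0.6 F_y A_gv = 57.66 kips → shear rupture governs the shear term.
R_n = 46.27 + 1.0 × 70 × 0.2109 = 61.03 kips.
Design strength φR_n = 0.75 × 61.03 = 45.8 kips.

45.8 kips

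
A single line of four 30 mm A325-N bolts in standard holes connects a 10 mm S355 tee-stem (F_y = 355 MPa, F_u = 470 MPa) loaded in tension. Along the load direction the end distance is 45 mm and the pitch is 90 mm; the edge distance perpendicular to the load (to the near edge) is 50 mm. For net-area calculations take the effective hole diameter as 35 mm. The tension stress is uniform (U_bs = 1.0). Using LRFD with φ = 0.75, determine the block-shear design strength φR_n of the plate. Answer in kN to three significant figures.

522 kN

Shear plane L_v = 45 + 3·90 = 315 mm; A_gv = 315 × 10 = 3150 mm².
A_nv = (315 − 3.5·35) × 10 = 1925 mm².
A_nt = (50 − 0.5·35) × 10 = 325 mm².
0.6 F_u A_nv = 542.9 kN; 0.6 F_y A_gv = 671 kN → shear rupture governs the shear term.
R_n = 542.9 + 1.0 × 470 × 325 / 1000 = 695.6 kN.
Design strength φR_n = 0.75 × 695.6 = 522 kN.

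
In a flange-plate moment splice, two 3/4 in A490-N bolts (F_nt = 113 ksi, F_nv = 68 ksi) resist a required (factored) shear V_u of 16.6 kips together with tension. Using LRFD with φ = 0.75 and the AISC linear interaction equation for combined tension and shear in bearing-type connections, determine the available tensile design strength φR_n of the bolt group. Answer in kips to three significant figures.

A_b = π·0.75²/4 = 0.4418 in²; f_rv = 16.6 / (2 × 0.4418) = 18.79 ksi.
F'_nt = 1.3 F_nt − (F_nt / φF_nv) f_rv = 1.3·113 − (113/(0.75·68))·18.79 = 105.3 ksi, capped at F_nt → F'_nt = 105.3 ksi.
R_n = F'_nt · A_b · n = 105.3 × 0.4418 × 2 = 93.02 kips.
Design strength φR_n = 0.75 × 93.02 = 69.8 kips.

69.8 kips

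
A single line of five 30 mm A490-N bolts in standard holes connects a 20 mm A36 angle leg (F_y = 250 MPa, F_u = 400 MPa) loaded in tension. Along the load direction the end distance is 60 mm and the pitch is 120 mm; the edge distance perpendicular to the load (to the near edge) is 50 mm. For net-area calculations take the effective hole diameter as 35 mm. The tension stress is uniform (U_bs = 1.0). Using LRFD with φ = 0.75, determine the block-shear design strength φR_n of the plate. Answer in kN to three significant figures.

1410 kN

Shear plane L_v = 60 + 4·120 = 540 mm; A_gv = 540 × 20 = 10800 mm².
A_nv = (540 − 4.5·35) × 20 = 7650 mm².
A_nt = (50 − 0.5·35) × 20 = 650 mm².
0.6 F_u A_nv = 1836 kN; 0.6 F_y A_gv = 1620 kN → shear yielding governs the shear term.
R_n = 1620 + 1.0 × 400 × 650 / 1000 = 1880 kN.
Design strength φR_n = 0.75 × 1880 = 1410 kN.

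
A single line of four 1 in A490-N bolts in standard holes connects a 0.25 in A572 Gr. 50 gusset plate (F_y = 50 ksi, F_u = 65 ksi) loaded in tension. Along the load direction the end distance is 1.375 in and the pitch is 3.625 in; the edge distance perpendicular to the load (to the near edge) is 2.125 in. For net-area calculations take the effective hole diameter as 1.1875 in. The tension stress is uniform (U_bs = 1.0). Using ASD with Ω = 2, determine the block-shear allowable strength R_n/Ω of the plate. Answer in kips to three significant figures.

Shear plane L_v = 1.375 + 3·3.625 = 12.25 in; A_gv = 12.25 × 0.25 = 3.062 in².
A_nv = (12.25 − 3.5·1.1875) × 0.25 = 2.023 in².
A_nt = (2.125 − 0.5·1.1875) × 0.25 = 0.3828 in².
0.6 F_u A_nv = 78.91 kips; 0.6 F_y A_gv = 91.88 kips → shear rupture governs the shear term.
R_n = 78.91 + 1.0 × 65 × 0.3828 = 103.8 kips.
Allowable strength R_n/Ω = 103.8 / 2 = 51.9 kips.

51.9 kips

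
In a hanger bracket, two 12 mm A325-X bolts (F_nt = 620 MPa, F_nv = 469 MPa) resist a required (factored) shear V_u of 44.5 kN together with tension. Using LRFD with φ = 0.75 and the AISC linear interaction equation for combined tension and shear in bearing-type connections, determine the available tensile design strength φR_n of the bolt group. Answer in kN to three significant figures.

A_b = π·12²/4 = 113.1 mm²; f_rv = 44.5 × 1000 / (2 × 113.1) = 196.7 MPa.
F'_nt = 1.3 F_nt − (F_nt / φF_nv) f_rv = 1.3·620 − (620/(0.75·469))·196.7 = 459.2 MPa, capped at F_nt → F'_nt = 459.2 MPa.
R_n = F'_nt · A_b · n = 459.2 × 113.1 × 2 / 1000 = 103.9 kN.
Design strength φR_n = 0.75 × 103.9 = 77.9 kN.

77.9 kN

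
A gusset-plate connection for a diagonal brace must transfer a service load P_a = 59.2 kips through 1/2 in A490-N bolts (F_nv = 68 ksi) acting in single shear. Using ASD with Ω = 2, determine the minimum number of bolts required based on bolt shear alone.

9 bolts

A_b = π·0.5²/4 = 0.1963 in².
Per-bolt allowable strength R_n/Ω = 68 × 0.1963 × 1 / 2 = 6.676 kips.
n ≥ 59.2 / 6.676 = 8.868 → use 9 bolts.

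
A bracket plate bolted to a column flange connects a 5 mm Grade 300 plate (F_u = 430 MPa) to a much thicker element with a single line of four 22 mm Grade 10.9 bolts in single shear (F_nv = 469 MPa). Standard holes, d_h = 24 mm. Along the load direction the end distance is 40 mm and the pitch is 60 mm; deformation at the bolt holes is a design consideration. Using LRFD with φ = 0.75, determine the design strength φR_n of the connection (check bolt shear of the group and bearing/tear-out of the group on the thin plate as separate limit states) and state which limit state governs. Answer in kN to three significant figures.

Bolt shear: A_b = π·22²/4 = 380.1 mm²; R_n = 469 × 380.1 × 4 × 1 / 1000 = 713.1 kN → 0.75 × 713.1 = 535 kN.
Bearing (1.2 l_c t F_u ≤ 2.4 d t F_u): upper limit = 2.4·22·5·430 / 1000 = 113.5 kN.
  Edge l_c = 40 − 24/2 = 28 → r_n = 72.24 kN; interior l_c = 60 − 24 = 36 → r_n = 92.88 kN.
  R_n,bearing = 1·72.24 + 3·92.88 = 350.9 kN → 0.75 × 350.9 = 263 kN.
Bearing governs: 263 kN.

263 kN (bearing governs)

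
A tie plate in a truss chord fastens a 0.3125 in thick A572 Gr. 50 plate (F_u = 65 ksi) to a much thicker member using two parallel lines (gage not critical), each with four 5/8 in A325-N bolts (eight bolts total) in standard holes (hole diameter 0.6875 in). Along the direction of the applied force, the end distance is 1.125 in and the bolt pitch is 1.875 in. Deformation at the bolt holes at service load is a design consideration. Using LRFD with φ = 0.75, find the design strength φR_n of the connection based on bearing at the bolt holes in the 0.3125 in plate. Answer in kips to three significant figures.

Per bolt r_n = 1.2 l_c t F_u ≤ 2.4 d t F_u; upper limit = 2.4 × 0.625 × 0.3125 × 65 = 30.47 kips.
Edge bolt: l_c = 1.125 − 0.6875/2 = 0.7812 in → 1.2 × 0.7812 × 0.3125 × 65 = 19.04 → r_n = 19.04 kips.
Interior bolts: l_c = 1.875 − 0.6875 = 1.188 in → 1.2 × 1.188 × 0.3125 × 65 = 28.95 → r_n = 28.95 kips.
R_n = 2 × 19.04 + 6 × 28.95 = 211.8 kips.
Design strength φR_n = 0.75 × 211.8 = 159 kips.

159 kips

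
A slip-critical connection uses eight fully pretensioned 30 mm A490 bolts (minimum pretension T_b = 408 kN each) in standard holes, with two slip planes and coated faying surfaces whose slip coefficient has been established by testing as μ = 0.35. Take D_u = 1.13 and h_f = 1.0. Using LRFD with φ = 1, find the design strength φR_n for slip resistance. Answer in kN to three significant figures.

R_n = μ · D_u · h_f · T_b · n_s · n_b = 0.35 × 1.13 × 1.0 × 408 × 2 × 8 = 2582 kN.
Design strength φR_n = 1 × 2582 = 2580 kN.

2580 kN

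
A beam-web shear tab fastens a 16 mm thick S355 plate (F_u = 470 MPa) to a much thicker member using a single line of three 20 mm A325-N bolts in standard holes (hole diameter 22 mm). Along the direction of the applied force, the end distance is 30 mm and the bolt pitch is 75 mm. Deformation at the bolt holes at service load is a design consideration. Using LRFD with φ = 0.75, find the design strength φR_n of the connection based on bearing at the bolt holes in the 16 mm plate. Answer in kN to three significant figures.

Per bolt r_n = 1.2 l_c t F_u ≤ 2.4 d t F_u; upper limit = 2.4 × 20 × 16 × 470 / 1000 = 361 kN.
Edge bolt: l_c = 30 − 22/2 = 19 mm → 1.2 × 19 × 16 × 470 / 1000 = 171.5 → r_n = 171.5 kN.
Interior bolts: l_c = 75 − 22 = 53 mm → 1.2 × 53 × 16 × 470 / 1000 = 478.3 → r_n = 361 kN.
R_n = 1 × 171.5 + 2 × 361 = 893.4 kN.
Design strength φR_n = 0.75 × 893.4 = 670 kN.

670 kN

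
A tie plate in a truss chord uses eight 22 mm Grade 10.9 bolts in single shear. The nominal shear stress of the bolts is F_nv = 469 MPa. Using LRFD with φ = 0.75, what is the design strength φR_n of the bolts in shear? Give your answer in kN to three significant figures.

1070 kN

A_b = π × 22² / 4 = 380.1 mm².
R_n = F_nv · A_b · n · n_s = 469 × 380.1 × 8 × 1 / 1000 = 1426 kN.
Design strength φR_n = 0.75 × 1426 = 1070 kN.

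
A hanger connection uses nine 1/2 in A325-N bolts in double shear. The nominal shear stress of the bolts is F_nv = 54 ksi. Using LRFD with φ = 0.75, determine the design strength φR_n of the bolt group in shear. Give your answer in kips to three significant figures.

A_b = π × 0.5² / 4 = 0.1963 in².
R_n = F_nv · A_b · n · n_s = 54 × 0.1963 × 9 × 2 = 190.9 kips.
Design strength φR_n = 0.75 × 190.9 = 143 kips.

143 kips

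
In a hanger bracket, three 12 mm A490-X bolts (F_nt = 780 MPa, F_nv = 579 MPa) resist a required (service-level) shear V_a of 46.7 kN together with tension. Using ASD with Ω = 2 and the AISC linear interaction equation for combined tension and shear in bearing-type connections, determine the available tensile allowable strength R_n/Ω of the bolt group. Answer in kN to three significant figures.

A_b = π·12²/4 = 113.1 mm²; f_rv = 46.7 × 1000 / (3 × 113.1) = 137.6 MPa.
F'_nt = 1.3 F_nt − (Ω F_nt / F_nv) f_rv = 1.3·780 − (2·780/579)·137.6 = 643.2 MPa, capped at F_nt → F'_nt = 643.2 MPa.
R_n = F'_nt · A_b · n = 643.2 × 113.1 × 3 / 1000 = 218.2 kN.
Allowable strength R_n/Ω = 218.2 / 2 = 109 kN.

109 kN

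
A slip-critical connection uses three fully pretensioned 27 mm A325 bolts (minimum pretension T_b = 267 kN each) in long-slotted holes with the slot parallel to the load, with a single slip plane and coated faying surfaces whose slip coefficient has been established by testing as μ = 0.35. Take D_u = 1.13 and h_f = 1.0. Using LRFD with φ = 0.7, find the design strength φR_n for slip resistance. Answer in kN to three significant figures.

222 kN

R_n = μ · D_u · h_f · T_b · n_s · n_b = 0.35 × 1.13 × 1.0 × 267 × 1 × 3 = 316.8 kN.
Design strength φR_n = 0.7 × 316.8 = 222 kN.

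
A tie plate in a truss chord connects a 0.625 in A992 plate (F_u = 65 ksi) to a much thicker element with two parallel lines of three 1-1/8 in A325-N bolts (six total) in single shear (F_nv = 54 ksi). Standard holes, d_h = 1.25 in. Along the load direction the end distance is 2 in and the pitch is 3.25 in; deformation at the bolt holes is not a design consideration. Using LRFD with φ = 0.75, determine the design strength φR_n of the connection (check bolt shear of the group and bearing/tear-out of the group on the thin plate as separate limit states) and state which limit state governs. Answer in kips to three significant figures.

Bolt shear: A_b = π·1.125²/4 = 0.994 in²; R_n = 54 × 0.994 × 6 × 1 = 322.1 kips → 0.75 × 322.1 = 242 kips.
Bearing (1.5 l_c t F_u ≤ 3.0 d t F_u): upper limit = 3.0·1.125·0.625·65 = 137.1 kips.
  Edge l_c = 2 − 1.25/2 = 1.375 → r_n = 83.79 kips; interior l_c = 3.25 − 1.25 = 2 → r_n = 121.9 kips.
  R_n,bearing = 2·83.79 + 4·121.9 = 655.1 kips → 0.75 × 655.1 = 491 kips.
Bolt shear governs: 242 kips.

242 kips (bolt shear governs)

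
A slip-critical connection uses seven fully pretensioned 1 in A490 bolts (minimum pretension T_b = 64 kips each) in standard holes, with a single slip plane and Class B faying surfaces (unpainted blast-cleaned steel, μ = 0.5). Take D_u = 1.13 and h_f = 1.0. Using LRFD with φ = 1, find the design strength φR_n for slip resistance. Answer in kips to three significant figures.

253 kips

R_n = μ · D_u · h_f · T_b · n_s · n_b = 0.5 × 1.13 × 1.0 × 64 × 1 × 7 = 253.1 kips.
Design strength φR_n = 1 × 253.1 = 253 kips.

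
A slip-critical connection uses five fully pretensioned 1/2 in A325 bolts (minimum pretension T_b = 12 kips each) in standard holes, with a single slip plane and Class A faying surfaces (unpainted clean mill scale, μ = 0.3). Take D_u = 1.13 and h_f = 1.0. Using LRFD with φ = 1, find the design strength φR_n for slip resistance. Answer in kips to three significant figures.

R_n = μ · D_u · h_f · T_b · n_s · n_b = 0.3 × 1.13 × 1.0 × 12 × 1 × 5 = 20.34 kips.
Design strength φR_n = 1 × 20.34 = 20.3 kips.

20.3 kips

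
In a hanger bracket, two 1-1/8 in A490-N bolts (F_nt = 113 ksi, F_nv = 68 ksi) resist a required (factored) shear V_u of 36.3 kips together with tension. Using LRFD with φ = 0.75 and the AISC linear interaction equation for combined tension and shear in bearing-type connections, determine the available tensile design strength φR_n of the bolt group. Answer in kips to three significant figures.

159 kips

A_b = π·1.125²/4 = 0.994 in²; f_rv = 36.3 / (2 × 0.994) = 18.26 ksi.
F'_nt = 1.3 F_nt − (F_nt / φF_nv) f_rv = 1.3·113 − (113/(0.75·68))·18.26 = 106.4 ksi, capped at F_nt → F'_nt = 106.4 ksi.
R_n = F'_nt · A_b · n = 106.4 × 0.994 × 2 = 211.6 kips.
Design strength φR_n = 0.75 × 211.6 = 159 kips.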